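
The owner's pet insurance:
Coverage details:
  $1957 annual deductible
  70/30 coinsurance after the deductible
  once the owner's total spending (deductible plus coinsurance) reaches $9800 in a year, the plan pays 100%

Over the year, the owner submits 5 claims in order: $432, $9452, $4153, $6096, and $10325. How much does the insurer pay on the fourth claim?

#1 ($432): all of it applies to the deductible. Owner pays $432; OOP now $432. Insurer: $432 − $432 = $0.
#2 ($9452): $1525 finishes the deductible; $7927 goes to coinsurance; owner's 30% is $2378.10. Cost to owner: $3903.10. OOP to date $4335.10. Plan pays $9452 − $3903.10 = $5548.90.
#3 ($4153): deductible already satisfied, so owner's share is 30% × $4153 = $1245.90. Owner owes $1245.90 (running OOP $5581). Plan pays $4153 − $1245.90 = $2907.10.
#4 ($6096): deductible already satisfied, so owner's share is 30% × $6096 = $1828.80. Owner pays $1828.80; OOP now $7409.80. Plan pays $6096 − $1828.80 = $4267.20.

$4267.20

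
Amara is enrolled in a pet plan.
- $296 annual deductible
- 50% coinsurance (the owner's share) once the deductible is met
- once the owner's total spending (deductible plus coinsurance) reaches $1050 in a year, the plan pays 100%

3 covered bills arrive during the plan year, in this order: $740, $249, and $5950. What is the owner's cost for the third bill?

$407.50

Claim 1 ($740): deductible takes $296, $444 remains; 50% of $444 = $222. Owner owes $518 (running OOP $518).
Claim 2 ($249): deductible met; 50% of $249 = $124.50. Owner owes $124.50 (running OOP $642.50).
Claim 3 ($5950): deductible already satisfied, so owner's share is 50% × $5950 = $2975. Adding that to $642.50 gives $3617.50, past the $1050 cap; owner pays only $1050 − $642.50 = $407.50.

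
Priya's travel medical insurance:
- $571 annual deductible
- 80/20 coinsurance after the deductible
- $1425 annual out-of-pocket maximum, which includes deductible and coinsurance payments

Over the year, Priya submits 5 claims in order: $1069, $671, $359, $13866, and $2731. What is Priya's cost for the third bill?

Claim 1 ($1069): $571 finishes the deductible; $498 goes to coinsurance; coinsurance $498 × 20% = $99.60. Cost to traveler: $670.60. OOP to date $670.60.
Claim 2 ($671): deductible already satisfied, so traveler's share is 20% × $671 = $134.20. Traveler pays $134.20; OOP now $804.80.
Claim 3 ($359): 20% coinsurance on $359 = $71.80. Traveler owes $71.80 (running OOP $876.60).

$71.80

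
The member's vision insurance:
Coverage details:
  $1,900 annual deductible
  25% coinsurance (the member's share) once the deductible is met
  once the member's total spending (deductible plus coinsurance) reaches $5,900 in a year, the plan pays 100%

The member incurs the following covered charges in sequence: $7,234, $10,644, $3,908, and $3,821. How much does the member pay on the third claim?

#1 ($7,234): deductible takes $1,900, $5,334 remains; coinsurance $5,334 × 25% = $1,333.50. Member owes $3,233.50 (running OOP $3,233.50).
#2 ($10,644): deductible already satisfied, so member's share is 25% × $10,644 = $2,661. Member pays $2,661; OOP now $5,894.50.
#3 ($3,908): deductible already satisfied, so member's share is 25% × $3,908 = $977. OOP would hit $6,871.50 > $5,900, so the cap limits the member to $5,900 − $5,894.50 = $5.50.

$5.50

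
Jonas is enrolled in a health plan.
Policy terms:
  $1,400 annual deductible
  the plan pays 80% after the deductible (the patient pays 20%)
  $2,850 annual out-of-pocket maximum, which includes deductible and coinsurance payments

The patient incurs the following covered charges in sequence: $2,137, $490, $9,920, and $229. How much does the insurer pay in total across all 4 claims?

Claim 1 — $2,137: deductible takes $1,400, $737 remains; coinsurance $737 × 20% = $147.40. Patient pays $1,547.40; OOP now $1,547.40. Insurer: $2,137 − $1,547.40 = $589.60.
Claim 2 — $490: 20% coinsurance on $490 = $98. Patient owes $98 (running OOP $1,645.40). Plan pays $490 − $98 = $392.
Claim 3 — $9,920: deductible met; 20% of $9,920 = $1,984. That would push OOP to $3,629.40, over the $2,850 cap, so patient pays $2,850 − $1,645.40 = $1,204.60. Insurer: $9,920 − $1,204.60 = $8,715.40.
Claim 4 — $229: 20% coinsurance on $229 = $45.80. OOP would hit $2,895.80 > $2,850, so the cap limits the patient to $2,850 − $2,850 = $0. Insurer: $229 − $0 = $229.
Insurer total: $589.60 + $392 + $8,715.40 + $229 = $9,926.

$9,926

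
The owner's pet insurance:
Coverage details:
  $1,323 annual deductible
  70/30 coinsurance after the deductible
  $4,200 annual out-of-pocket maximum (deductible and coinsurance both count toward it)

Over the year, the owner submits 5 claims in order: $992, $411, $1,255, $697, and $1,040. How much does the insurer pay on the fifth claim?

$728

#1 ($992): all of it applies to the deductible. Owner owes $992 (running OOP $992). Plan pays $992 − $992 = $0.
#2 ($411): deductible takes $331, $80 remains; owner's 30% is $24. Cost to owner: $355. OOP to date $1,347. Insurer: $411 − $355 = $56.
#3 ($1,255): 30% coinsurance on $1,255 = $376.50. Owner pays $376.50; OOP now $1,723.50. Insurer: $1,255 − $376.50 = $878.50.
#4 ($697): 30% coinsurance on $697 = $209.10. Cost to owner: $209.10. OOP to date $1,932.60. Insurer: $697 − $209.10 = $487.90.
#5 ($1,040): deductible already satisfied, so owner's share is 30% × $1,040 = $312. Owner owes $312 (running OOP $2,244.60). Plan pays $1,040 − $312 = $728.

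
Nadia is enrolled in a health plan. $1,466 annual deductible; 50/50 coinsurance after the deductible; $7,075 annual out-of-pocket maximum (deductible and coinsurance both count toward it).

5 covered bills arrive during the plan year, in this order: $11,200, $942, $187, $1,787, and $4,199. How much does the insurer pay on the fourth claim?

Bill 1, $11,200: $1,466 finishes the deductible; $9,734 goes to coinsurance; coinsurance $9,734 × 50% = $4,867. Cost to patient: $6,333. OOP to date $6,333. Insurer: $11,200 − $6,333 = $4,867.
Bill 2, $942: deductible met; 50% of $942 = $471. Patient owes $471 (running OOP $6,804). Plan pays $942 − $471 = $471.
Bill 3, $187: 50% coinsurance on $187 = $93.50. Patient pays $93.50; OOP now $6,897.50. Insurer: $187 − $93.50 = $93.50.
Bill 4, $1,787: deductible already satisfied, so patient's share is 50% × $1,787 = $893.50. Adding that to $6,897.50 gives $7,791, past the $7,075 cap; patient pays only $7,075 − $6,897.50 = $177.50. Insurer: $1,787 − $177.50 = $1,609.50.

$1,609.50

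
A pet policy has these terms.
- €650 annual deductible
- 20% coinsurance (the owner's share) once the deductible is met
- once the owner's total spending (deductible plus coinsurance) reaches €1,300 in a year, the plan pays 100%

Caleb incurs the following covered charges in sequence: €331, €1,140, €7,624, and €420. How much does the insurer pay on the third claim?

€7,138.20

Claim 1 (€331): all of it applies to the deductible. Owner pays €331; OOP now €331. Plan pays €331 − €331 = €0.
Claim 2 (€1,140): deductible takes €319, €821 remains; owner's 20% is €164.20. Cost to owner: €483.20. OOP to date €814.20. Plan pays €1,140 − €483.20 = €656.80.
Claim 3 (€7,624): deductible already satisfied, so owner's share is 20% × €7,624 = €1,524.80. Adding that to €814.20 gives €2,339, past the €1,300 cap; owner pays only €1,300 − €814.20 = €485.80. Plan pays €7,624 − €485.80 = €7,138.20.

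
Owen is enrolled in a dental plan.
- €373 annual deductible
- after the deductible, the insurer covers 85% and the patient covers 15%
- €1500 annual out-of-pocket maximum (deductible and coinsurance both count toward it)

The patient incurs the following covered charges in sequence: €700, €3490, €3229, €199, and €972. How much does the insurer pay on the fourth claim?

€169.15

Claim 1 — €700: €373 finishes the deductible; €327 goes to coinsurance; 15% of €327 = €49.05. Patient owes €422.05 (running OOP €422.05). Insurer: €700 − €422.05 = €277.95.
Claim 2 — €3490: deductible met; 15% of €3490 = €523.50. Cost to patient: €523.50. OOP to date €945.55. Insurer: €3490 − €523.50 = €2966.50.
Claim 3 — €3229: 15% coinsurance on €3229 = €484.35. Patient pays €484.35; OOP now €1429.90. Insurer: €3229 − €484.35 = €2744.65.
Claim 4 — €199: deductible already satisfied, so patient's share is 15% × €199 = €29.85. Patient pays €29.85; OOP now €1459.75. Insurer: €199 − €29.85 = €169.15.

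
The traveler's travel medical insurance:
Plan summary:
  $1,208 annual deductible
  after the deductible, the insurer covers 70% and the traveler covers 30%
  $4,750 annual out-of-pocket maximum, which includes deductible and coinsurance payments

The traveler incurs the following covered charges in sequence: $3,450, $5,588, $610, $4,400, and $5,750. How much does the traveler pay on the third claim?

Claim 1 ($3,450): $1,208 finishes the deductible; $2,242 goes to coinsurance; coinsurance $2,242 × 30% = $672.60. Traveler owes $1,880.60 (running OOP $1,880.60).
Claim 2 ($5,588): deductible met; 30% of $5,588 = $1,676.40. Traveler pays $1,676.40; OOP now $3,557.
Claim 3 ($610): deductible already satisfied, so traveler's share is 30% × $610 = $183. Cost to traveler: $183. OOP to date $3,740.

$183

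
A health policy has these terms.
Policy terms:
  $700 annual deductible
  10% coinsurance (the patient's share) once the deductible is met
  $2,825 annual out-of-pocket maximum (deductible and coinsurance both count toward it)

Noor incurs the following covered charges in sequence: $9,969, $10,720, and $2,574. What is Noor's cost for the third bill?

$126.10

Claim 1 ($9,969): $700 to deductible, leaving $9,269; coinsurance $9,269 × 10% = $926.90. Patient owes $1,626.90 (running OOP $1,626.90).
Claim 2 ($10,720): 10% coinsurance on $10,720 = $1,072. Patient pays $1,072; OOP now $2,698.90.
Claim 3 ($2,574): deductible already satisfied, so patient's share is 10% × $2,574 = $257.40. Adding that to $2,698.90 gives $2,956.30, past the $2,825 cap; patient pays only $2,825 − $2,698.90 = $126.10.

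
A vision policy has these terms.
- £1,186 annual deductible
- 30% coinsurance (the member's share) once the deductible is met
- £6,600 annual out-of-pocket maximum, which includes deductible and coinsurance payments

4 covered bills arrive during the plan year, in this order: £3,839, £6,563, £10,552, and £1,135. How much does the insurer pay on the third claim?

Claim 1 — £3,839: deductible takes £1,186, £2,653 remains; member's 30% is £795.90. Member owes £1,981.90 (running OOP £1,981.90). Insurer: £3,839 − £1,981.90 = £1,857.10.
Claim 2 — £6,563: deductible met; 30% of £6,563 = £1,968.90. Member pays £1,968.90; OOP now £3,950.80. Plan pays £6,563 − £1,968.90 = £4,594.10.
Claim 3 — £10,552: 30% coinsurance on £10,552 = £3,165.60. Adding that to £3,950.80 gives £7,116.40, past the £6,600 cap; member pays only £6,600 − £3,950.80 = £2,649.20. Insurer: £10,552 − £2,649.20 = £7,902.80.

£7,902.80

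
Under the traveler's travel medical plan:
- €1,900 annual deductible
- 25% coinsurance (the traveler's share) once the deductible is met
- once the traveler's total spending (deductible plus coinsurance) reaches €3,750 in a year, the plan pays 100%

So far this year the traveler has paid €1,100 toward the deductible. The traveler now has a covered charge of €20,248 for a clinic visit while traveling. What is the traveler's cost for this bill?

€2,650

Remaining deductible: €1,900 − €1,100 = €800.
That leaves €20,248 − €800 = €19,448 for coinsurance.
Traveler's 25% share of €19,448 is €4,862.
That puts the traveler's cost at €800 + €4,862 = €5,662 before any cap.
That would bring total out-of-pocket to €6,762, past the €3,750 cap. The traveler is capped at €3,750 − €1,100 = €2,650 on this claim.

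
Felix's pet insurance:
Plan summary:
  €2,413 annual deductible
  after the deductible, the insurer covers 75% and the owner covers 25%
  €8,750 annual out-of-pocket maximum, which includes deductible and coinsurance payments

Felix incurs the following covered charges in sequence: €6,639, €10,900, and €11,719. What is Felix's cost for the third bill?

€2,555.50

Claim 1 (€6,639): €2,413 to deductible, leaving €4,226; coinsurance €4,226 × 25% = €1,056.50. Owner owes €3,469.50 (running OOP €3,469.50).
Claim 2 (€10,900): deductible already satisfied, so owner's share is 25% × €10,900 = €2,725. Cost to owner: €2,725. OOP to date €6,194.50.
Claim 3 (€11,719): deductible already satisfied, so owner's share is 25% × €11,719 = €2,929.75. OOP would hit €9,124.25 > €8,750, so the cap limits the owner to €8,750 − €6,194.50 = €2,555.50.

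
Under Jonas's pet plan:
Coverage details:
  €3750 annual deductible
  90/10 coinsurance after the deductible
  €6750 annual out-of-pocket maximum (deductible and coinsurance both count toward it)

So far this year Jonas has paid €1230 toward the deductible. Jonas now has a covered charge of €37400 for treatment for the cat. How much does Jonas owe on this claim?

Deductible still to meet: €3750 − €1230 = €2520.
After the €2520 deductible portion, €37400 − €2520 = €34880 is subject to coinsurance.
Coinsurance: €34880 × 10% = €3488.
So the owner owes €2520 + €3488 = €6008 before any cap.
That would bring total out-of-pocket to €7238, past the €6750 cap. The owner is capped at €6750 − €1230 = €5520 on this claim.

€5520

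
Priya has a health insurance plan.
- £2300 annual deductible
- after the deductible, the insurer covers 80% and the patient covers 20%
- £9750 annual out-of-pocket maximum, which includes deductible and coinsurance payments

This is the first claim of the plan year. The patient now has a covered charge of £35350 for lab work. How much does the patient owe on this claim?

£8910

Deductible not yet touched, so the first £2300 of the bill goes to the deductible.
That leaves £35350 − £2300 = £33050 for coinsurance.
Coinsurance: £33050 × 20% = £6610.
Patient responsibility before any cap: £2300 + £6610 = £8910.
Cumulative spending £0 + £8910 = £8910 stays under the £9750 maximum.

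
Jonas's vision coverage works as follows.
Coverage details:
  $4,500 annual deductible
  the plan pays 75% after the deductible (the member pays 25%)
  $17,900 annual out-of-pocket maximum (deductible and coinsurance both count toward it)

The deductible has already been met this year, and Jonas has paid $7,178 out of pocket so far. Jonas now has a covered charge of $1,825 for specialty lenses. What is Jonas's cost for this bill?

$456.25

With the deductible met, the entire $1,825 is subject to coinsurance.
25% of $1,825 = $456.25 falls to the member.
Total out-of-pocket so far would be $7,178 + $456.25 = $7,634.25, below the $17,900 cap — no reduction.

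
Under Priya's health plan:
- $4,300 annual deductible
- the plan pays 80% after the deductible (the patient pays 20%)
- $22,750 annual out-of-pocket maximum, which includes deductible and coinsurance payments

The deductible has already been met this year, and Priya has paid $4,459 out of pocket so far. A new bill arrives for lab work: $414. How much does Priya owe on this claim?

$82.80

The deductible is already satisfied, so the full bill goes to coinsurance.
20% of $414 = $82.80 falls to the patient.
Total out-of-pocket so far would be $4,459 + $82.80 = $4,541.80, below the $22,750 cap — no reduction.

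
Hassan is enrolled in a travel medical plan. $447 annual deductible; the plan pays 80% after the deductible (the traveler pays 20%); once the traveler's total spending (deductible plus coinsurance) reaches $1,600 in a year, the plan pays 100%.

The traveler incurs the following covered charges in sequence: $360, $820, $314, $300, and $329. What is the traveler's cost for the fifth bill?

$65.80

Claim 1 — $360: fully absorbed by the deductible. Traveler pays $360; OOP now $360.
Claim 2 — $820: deductible takes $87, $733 remains; coinsurance $733 × 20% = $146.60. Traveler pays $233.60; OOP now $593.60.
Claim 3 — $314: 20% coinsurance on $314 = $62.80. Traveler owes $62.80 (running OOP $656.40).
Claim 4 — $300: deductible met; 20% of $300 = $60. Cost to traveler: $60. OOP to date $716.40.
Claim 5 — $329: 20% coinsurance on $329 = $65.80. Traveler owes $65.80 (running OOP $782.20).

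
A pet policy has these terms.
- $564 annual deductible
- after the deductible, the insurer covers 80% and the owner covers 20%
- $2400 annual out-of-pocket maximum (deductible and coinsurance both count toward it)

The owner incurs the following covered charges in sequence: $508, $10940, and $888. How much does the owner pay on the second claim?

$1892

Claim 1 — $508: fully absorbed by the deductible. Owner owes $508 (running OOP $508).
Claim 2 — $10940: $56 finishes the deductible; $10884 goes to coinsurance; 20% of $10884 = $2176.80. Together that's $56 + $2176.80 = $2232.80. Adding that to $508 gives $2740.80, past the $2400 cap; owner pays only $2400 − $508 = $1892.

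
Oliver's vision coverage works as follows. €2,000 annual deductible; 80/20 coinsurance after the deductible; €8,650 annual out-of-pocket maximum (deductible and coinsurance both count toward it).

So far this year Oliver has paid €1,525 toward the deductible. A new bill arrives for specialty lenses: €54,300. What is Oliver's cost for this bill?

€7,125

Deductible still to meet: €2,000 − €1,525 = €475.
The remaining €53,825 (= €54,300 − €475) moves to coinsurance.
20% of €53,825 = €10,765 falls to the member.
So the member owes €475 + €10,765 = €11,240 before any cap.
Year-to-date out-of-pocket would reach €1,525 + €11,240 = €12,765, above the €8,650 maximum, so the member pays only €8,650 − €1,525 = €7,125.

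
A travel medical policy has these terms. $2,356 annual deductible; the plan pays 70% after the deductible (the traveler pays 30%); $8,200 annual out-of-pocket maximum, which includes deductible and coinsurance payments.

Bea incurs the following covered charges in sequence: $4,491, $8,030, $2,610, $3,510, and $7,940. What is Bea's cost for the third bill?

Bill 1, $4,491: $2,356 finishes the deductible; $2,135 goes to coinsurance; traveler's 30% is $640.50. Cost to traveler: $2,996.50. OOP to date $2,996.50.
Bill 2, $8,030: deductible met; 30% of $8,030 = $2,409. Cost to traveler: $2,409. OOP to date $5,405.50.
Bill 3, $2,610: deductible already satisfied, so traveler's share is 30% × $2,610 = $783. Traveler owes $783 (running OOP $6,188.50).

$783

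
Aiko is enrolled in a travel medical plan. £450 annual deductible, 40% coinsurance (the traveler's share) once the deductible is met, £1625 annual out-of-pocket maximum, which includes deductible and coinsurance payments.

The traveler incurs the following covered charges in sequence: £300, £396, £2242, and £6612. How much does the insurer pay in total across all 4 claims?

£7925

Claim 1 (£300): entire amount goes to the deductible. Cost to traveler: £300. OOP to date £300. Plan pays £300 − £300 = £0.
Claim 2 (£396): £150 to deductible, leaving £246; 40% of £246 = £98.40. Cost to traveler: £248.40. OOP to date £548.40. Plan pays £396 − £248.40 = £147.60.
Claim 3 (£2242): deductible already satisfied, so traveler's share is 40% × £2242 = £896.80. Cost to traveler: £896.80. OOP to date £1445.20. Insurer: £2242 − £896.80 = £1345.20.
Claim 4 (£6612): 40% coinsurance on £6612 = £2644.80. Adding that to £1445.20 gives £4090, past the £1625 cap; traveler pays only £1625 − £1445.20 = £179.80. Insurer: £6612 − £179.80 = £6432.20.
Insurer total = bills − traveler's total = £9550 − £1625 = £7925.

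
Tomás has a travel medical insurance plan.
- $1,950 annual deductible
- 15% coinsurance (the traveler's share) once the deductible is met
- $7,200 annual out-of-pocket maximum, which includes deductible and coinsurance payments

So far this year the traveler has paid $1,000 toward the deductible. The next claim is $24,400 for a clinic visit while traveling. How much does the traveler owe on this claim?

$4,467.50

Deductible still to meet: $1,950 − $1,000 = $950.
After the $950 deductible portion, $24,400 − $950 = $23,450 is subject to coinsurance.
Coinsurance: $23,450 × 15% = $3,517.50.
So the traveler owes $950 + $3,517.50 = $4,467.50 before any cap.
Cumulative spending $1,000 + $4,467.50 = $5,467.50 stays under the $7,200 maximum.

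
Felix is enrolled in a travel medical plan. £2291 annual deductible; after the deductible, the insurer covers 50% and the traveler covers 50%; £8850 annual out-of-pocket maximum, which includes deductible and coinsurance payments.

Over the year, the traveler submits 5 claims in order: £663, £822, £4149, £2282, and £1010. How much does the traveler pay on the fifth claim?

£505

Bill 1, £663: all of it applies to the deductible. Cost to traveler: £663. OOP to date £663.
Bill 2, £822: fully absorbed by the deductible. Cost to traveler: £822. OOP to date £1485.
Bill 3, £4149: £806 to deductible, leaving £3343; 50% of £3343 = £1671.50. Traveler owes £2477.50 (running OOP £3962.50).
Bill 4, £2282: 50% coinsurance on £2282 = £1141. Traveler pays £1141; OOP now £5103.50.
Bill 5, £1010: deductible met; 50% of £1010 = £505. Traveler pays £505; OOP now £5608.50.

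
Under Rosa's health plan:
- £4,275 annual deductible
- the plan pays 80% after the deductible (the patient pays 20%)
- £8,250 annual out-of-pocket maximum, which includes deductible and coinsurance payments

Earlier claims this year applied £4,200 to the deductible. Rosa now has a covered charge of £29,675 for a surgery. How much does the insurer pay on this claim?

£25,625

£4,200 of the £4,275 deductible is already met, leaving £75.
The remaining £29,600 (= £29,675 − £75) moves to coinsurance.
Patient's 20% share of £29,600 is £5,920.
Patient responsibility before any cap: £75 + £5,920 = £5,995.
Year-to-date out-of-pocket would reach £4,200 + £5,995 = £10,195, above the £8,250 maximum, so the patient pays only £8,250 − £4,200 = £4,050.
Insurer pays the balance: £29,675 − £4,050 = £25,625.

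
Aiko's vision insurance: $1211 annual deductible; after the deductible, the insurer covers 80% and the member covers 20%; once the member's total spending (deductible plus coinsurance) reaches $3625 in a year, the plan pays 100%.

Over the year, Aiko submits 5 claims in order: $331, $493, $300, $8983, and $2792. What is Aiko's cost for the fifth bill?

$558.40

Claim 1 ($331): entire amount goes to the deductible. Cost to member: $331. OOP to date $331.
Claim 2 ($493): entire amount goes to the deductible. Member owes $493 (running OOP $824).
Claim 3 ($300): all of it applies to the deductible. Member pays $300; OOP now $1124.
Claim 4 ($8983): $87 to deductible, leaving $8896; member's 20% is $1779.20. Member owes $1866.20 (running OOP $2990.20).
Claim 5 ($2792): deductible met; 20% of $2792 = $558.40. Member owes $558.40 (running OOP $3548.60).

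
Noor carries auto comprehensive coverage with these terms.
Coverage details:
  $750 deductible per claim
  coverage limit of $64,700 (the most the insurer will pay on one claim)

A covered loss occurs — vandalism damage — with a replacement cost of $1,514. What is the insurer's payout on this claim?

$764

After the deductible, $1,514 − $750 = $764 remains.
That's under the $64,700 cap, so the insurer reimburses the full $764.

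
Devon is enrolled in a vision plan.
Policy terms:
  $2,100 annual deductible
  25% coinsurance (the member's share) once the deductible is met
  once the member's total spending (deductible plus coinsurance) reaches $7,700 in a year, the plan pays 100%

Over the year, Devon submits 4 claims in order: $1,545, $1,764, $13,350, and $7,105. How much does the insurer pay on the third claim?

Claim 1 ($1,545): all of it applies to the deductible. Member owes $1,545 (running OOP $1,545). Insurer: $1,545 − $1,545 = $0.
Claim 2 ($1,764): deductible takes $555, $1,209 remains; 25% of $1,209 = $302.25. Cost to member: $857.25. OOP to date $2,402.25. Insurer: $1,764 − $857.25 = $906.75.
Claim 3 ($13,350): deductible already satisfied, so member's share is 25% × $13,350 = $3,337.50. Cost to member: $3,337.50. OOP to date $5,739.75. Plan pays $13,350 − $3,337.50 = $10,012.50.

$10,012.50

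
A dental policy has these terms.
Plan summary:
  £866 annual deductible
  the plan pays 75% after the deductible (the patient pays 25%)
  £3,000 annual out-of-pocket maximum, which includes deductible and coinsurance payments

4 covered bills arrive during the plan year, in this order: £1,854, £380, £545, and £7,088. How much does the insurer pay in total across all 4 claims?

£6,867

Bill 1, £1,854: £866 finishes the deductible; £988 goes to coinsurance; coinsurance £988 × 25% = £247. Patient pays £1,113; OOP now £1,113. Insurer: £1,854 − £1,113 = £741.
Bill 2, £380: 25% coinsurance on £380 = £95. Patient pays £95; OOP now £1,208. Plan pays £380 − £95 = £285.
Bill 3, £545: deductible already satisfied, so patient's share is 25% × £545 = £136.25. Patient owes £136.25 (running OOP £1,344.25). Insurer: £545 − £136.25 = £408.75.
Bill 4, £7,088: 25% coinsurance on £7,088 = £1,772. That would push OOP to £3,116.25, over the £3,000 cap, so patient pays £3,000 − £1,344.25 = £1,655.75. Insurer: £7,088 − £1,655.75 = £5,432.25.
Insurer total = bills − patient's total = £9,867 − £3,000 = £6,867.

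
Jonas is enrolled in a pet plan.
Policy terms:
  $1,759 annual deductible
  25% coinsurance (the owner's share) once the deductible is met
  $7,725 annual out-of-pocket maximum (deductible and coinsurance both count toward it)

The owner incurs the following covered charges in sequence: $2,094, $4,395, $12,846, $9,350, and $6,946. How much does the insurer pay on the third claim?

#1 ($2,094): deductible takes $1,759, $335 remains; 25% of $335 = $83.75. Owner pays $1,842.75; OOP now $1,842.75. Plan pays $2,094 − $1,842.75 = $251.25.
#2 ($4,395): deductible met; 25% of $4,395 = $1,098.75. Cost to owner: $1,098.75. OOP to date $2,941.50. Plan pays $4,395 − $1,098.75 = $3,296.25.
#3 ($12,846): deductible already satisfied, so owner's share is 25% × $12,846 = $3,211.50. Owner pays $3,211.50; OOP now $6,153. Insurer: $12,846 − $3,211.50 = $9,634.50.

$9,634.50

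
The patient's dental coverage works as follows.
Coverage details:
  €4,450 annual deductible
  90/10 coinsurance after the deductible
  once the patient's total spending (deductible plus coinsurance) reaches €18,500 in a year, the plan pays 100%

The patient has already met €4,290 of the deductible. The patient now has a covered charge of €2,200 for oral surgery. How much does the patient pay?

Deductible still to meet: €4,450 − €4,290 = €160.
After the €160 deductible portion, €2,200 − €160 = €2,040 is subject to coinsurance.
10% of €2,040 = €204 falls to the patient.
Patient responsibility before any cap: €160 + €204 = €364.
Cumulative spending €4,290 + €364 = €4,654 stays under the €18,500 maximum.

€364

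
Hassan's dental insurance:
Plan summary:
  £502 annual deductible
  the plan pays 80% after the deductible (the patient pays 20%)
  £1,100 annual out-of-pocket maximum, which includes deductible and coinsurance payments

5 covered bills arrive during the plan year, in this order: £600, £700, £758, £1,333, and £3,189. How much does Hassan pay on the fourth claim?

£266.60

Claim 1 — £600: deductible takes £502, £98 remains; coinsurance £98 × 20% = £19.60. Patient owes £521.60 (running OOP £521.60).
Claim 2 — £700: 20% coinsurance on £700 = £140. Patient owes £140 (running OOP £661.60).
Claim 3 — £758: deductible already satisfied, so patient's share is 20% × £758 = £151.60. Cost to patient: £151.60. OOP to date £813.20.
Claim 4 — £1,333: 20% coinsurance on £1,333 = £266.60. Patient owes £266.60 (running OOP £1,079.80).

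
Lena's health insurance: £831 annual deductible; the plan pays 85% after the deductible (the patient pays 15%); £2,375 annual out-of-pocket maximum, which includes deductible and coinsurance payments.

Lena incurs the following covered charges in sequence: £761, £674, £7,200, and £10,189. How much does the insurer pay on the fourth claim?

#1 (£761): fully absorbed by the deductible. Patient pays £761; OOP now £761. Plan pays £761 − £761 = £0.
#2 (£674): £70 to deductible, leaving £604; patient's 15% is £90.60. Cost to patient: £160.60. OOP to date £921.60. Plan pays £674 − £160.60 = £513.40.
#3 (£7,200): deductible met; 15% of £7,200 = £1,080. Cost to patient: £1,080. OOP to date £2,001.60. Insurer: £7,200 − £1,080 = £6,120.
#4 (£10,189): 15% coinsurance on £10,189 = £1,528.35. Adding that to £2,001.60 gives £3,529.95, past the £2,375 cap; patient pays only £2,375 − £2,001.60 = £373.40. Insurer: £10,189 − £373.40 = £9,815.60.

£9,815.60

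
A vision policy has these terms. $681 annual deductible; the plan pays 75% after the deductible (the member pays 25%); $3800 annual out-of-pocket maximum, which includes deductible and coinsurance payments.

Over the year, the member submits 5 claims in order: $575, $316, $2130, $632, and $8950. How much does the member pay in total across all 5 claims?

$3661.50

#1 ($575): fully absorbed by the deductible. Member pays $575; OOP now $575.
#2 ($316): $106 finishes the deductible; $210 goes to coinsurance; coinsurance $210 × 25% = $52.50. Cost to member: $158.50. OOP to date $733.50.
#3 ($2130): deductible already satisfied, so member's share is 25% × $2130 = $532.50. Member owes $532.50 (running OOP $1266).
#4 ($632): deductible met; 25% of $632 = $158. Member pays $158; OOP now $1424.
#5 ($8950): deductible already satisfied, so member's share is 25% × $8950 = $2237.50. Member pays $2237.50; OOP now $3661.50.
Total paid by the member: $575 + $158.50 + $532.50 + $158 + $2237.50 = $3661.50.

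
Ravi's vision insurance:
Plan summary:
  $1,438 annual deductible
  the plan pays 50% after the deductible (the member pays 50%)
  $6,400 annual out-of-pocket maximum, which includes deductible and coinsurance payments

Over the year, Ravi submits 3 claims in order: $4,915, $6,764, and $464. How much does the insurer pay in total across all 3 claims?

#1 ($4,915): $1,438 finishes the deductible; $3,477 goes to coinsurance; 50% of $3,477 = $1,738.50. Member owes $3,176.50 (running OOP $3,176.50). Plan pays $4,915 − $3,176.50 = $1,738.50.
#2 ($6,764): deductible met; 50% of $6,764 = $3,382. That would push OOP to $6,558.50, over the $6,400 cap, so member pays $6,400 − $3,176.50 = $3,223.50. Plan pays $6,764 − $3,223.50 = $3,540.50.
#3 ($464): deductible met; 50% of $464 = $232. OOP would hit $6,632 > $6,400, so the cap limits the member to $6,400 − $6,400 = $0. Insurer: $464 − $0 = $464.
Insurer total: $1,738.50 + $3,540.50 + $464 = $5,743.

$5,743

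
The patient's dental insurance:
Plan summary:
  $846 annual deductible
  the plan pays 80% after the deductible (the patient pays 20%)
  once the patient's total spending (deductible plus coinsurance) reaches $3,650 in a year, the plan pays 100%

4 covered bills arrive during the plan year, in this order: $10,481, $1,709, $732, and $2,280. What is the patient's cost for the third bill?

Claim 1 ($10,481): $846 finishes the deductible; $9,635 goes to coinsurance; 20% of $9,635 = $1,927. Patient pays $2,773; OOP now $2,773.
Claim 2 ($1,709): 20% coinsurance on $1,709 = $341.80. Cost to patient: $341.80. OOP to date $3,114.80.
Claim 3 ($732): deductible already satisfied, so patient's share is 20% × $732 = $146.40. Patient pays $146.40; OOP now $3,261.20.

$146.40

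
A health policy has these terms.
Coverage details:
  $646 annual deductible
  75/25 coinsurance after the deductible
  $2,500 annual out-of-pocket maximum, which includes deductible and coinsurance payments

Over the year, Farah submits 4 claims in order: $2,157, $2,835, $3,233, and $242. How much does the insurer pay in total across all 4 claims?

$5,967

Claim 1 — $2,157: $646 to deductible, leaving $1,511; coinsurance $1,511 × 25% = $377.75. Cost to patient: $1,023.75. OOP to date $1,023.75. Plan pays $2,157 − $1,023.75 = $1,133.25.
Claim 2 — $2,835: deductible already satisfied, so patient's share is 25% × $2,835 = $708.75. Patient pays $708.75; OOP now $1,732.50. Insurer: $2,835 − $708.75 = $2,126.25.
Claim 3 — $3,233: deductible met; 25% of $3,233 = $808.25. That would push OOP to $2,540.75, over the $2,500 cap, so patient pays $2,500 − $1,732.50 = $767.50. Insurer: $3,233 − $767.50 = $2,465.50.
Claim 4 — $242: 25% coinsurance on $242 = $60.50. Adding that to $2,500 gives $2,560.50, past the $2,500 cap; patient pays only $2,500 − $2,500 = $0. Plan pays $242 − $0 = $242.
Insurer total = bills − patient's total = $8,467 − $2,500 = $5,967.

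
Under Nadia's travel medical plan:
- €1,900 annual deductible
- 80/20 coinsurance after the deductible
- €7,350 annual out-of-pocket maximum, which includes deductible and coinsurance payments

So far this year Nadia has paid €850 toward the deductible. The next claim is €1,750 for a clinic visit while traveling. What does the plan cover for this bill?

€560

Remaining deductible: €1,900 − €850 = €1,050.
The remaining €700 (= €1,750 − €1,050) moves to coinsurance.
20% of €700 = €140 falls to the traveler.
Traveler responsibility before any cap: €1,050 + €140 = €1,190.
Total out-of-pocket so far would be €850 + €1,190 = €2,040, below the €7,350 cap — no reduction.
The plan picks up €1,750 − €1,190 = €560.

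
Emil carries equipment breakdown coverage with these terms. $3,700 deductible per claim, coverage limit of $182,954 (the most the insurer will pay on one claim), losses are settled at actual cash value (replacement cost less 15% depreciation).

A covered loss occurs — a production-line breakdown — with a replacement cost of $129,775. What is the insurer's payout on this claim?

Depreciate 15%: the covered value is $129,775 × 0.85 = $110,308.75.
After the deductible, $110,308.75 − $3,700 = $106,608.75 remains.
$106,608.75 ≤ $182,954, so the limit doesn't bind; insurer pays $106,608.75.

$106,608.75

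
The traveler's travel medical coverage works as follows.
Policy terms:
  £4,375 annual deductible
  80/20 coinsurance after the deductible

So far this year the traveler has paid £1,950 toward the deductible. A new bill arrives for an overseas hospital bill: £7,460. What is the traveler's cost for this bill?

£3,432

Deductible still to meet: £4,375 − £1,950 = £2,425.
That leaves £7,460 − £2,425 = £5,035 for coinsurance.
Coinsurance: £5,035 × 20% = £1,007.
Traveler responsibility: £2,425 + £1,007 = £3,432.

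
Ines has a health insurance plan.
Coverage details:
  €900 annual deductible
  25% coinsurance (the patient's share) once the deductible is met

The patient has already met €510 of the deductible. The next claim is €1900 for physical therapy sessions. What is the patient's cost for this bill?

€767.50

€510 of the €900 deductible is already met, leaving €390.
The remaining €1510 (= €1900 − €390) moves to coinsurance.
Coinsurance: €1510 × 25% = €377.50.
So the patient owes €390 + €377.50 = €767.50.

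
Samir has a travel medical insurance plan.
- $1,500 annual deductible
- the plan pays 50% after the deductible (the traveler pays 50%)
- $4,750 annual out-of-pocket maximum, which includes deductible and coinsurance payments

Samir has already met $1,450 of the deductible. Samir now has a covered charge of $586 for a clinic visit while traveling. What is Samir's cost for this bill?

$318

Deductible still to meet: $1,500 − $1,450 = $50.
After the $50 deductible portion, $586 − $50 = $536 is subject to coinsurance.
Coinsurance: $536 × 50% = $268.
Traveler responsibility before any cap: $50 + $268 = $318.
Year-to-date out-of-pocket becomes $1,450 + $318 = $1,768, still under the $4,750 maximum, so no cap applies.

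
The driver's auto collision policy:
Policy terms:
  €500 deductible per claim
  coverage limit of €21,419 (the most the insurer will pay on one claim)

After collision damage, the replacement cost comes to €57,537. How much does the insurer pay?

€21,419

Subtract the deductible: €57,537 − €500 = €57,037.
Since €57,037 > €21,419, the payout is capped at €21,419.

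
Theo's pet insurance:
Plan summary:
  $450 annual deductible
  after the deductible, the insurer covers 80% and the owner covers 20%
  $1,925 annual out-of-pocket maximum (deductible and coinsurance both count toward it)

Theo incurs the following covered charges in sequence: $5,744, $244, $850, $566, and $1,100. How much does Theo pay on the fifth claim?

$84.20

Claim 1 ($5,744): deductible takes $450, $5,294 remains; 20% of $5,294 = $1,058.80. Owner owes $1,508.80 (running OOP $1,508.80).
Claim 2 ($244): deductible met; 20% of $244 = $48.80. Owner owes $48.80 (running OOP $1,557.60).
Claim 3 ($850): 20% coinsurance on $850 = $170. Cost to owner: $170. OOP to date $1,727.60.
Claim 4 ($566): deductible already satisfied, so owner's share is 20% × $566 = $113.20. Owner owes $113.20 (running OOP $1,840.80).
Claim 5 ($1,100): deductible already satisfied, so owner's share is 20% × $1,100 = $220. That would push OOP to $2,060.80, over the $1,925 cap, so owner pays $1,925 − $1,840.80 = $84.20.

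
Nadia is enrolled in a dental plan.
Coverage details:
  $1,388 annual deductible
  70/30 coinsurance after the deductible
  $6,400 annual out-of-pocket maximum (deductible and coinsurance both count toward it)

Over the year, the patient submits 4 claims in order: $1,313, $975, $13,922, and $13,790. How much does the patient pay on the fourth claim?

$565.40

Claim 1 — $1,313: all of it applies to the deductible. Cost to patient: $1,313. OOP to date $1,313.
Claim 2 — $975: $75 finishes the deductible; $900 goes to coinsurance; patient's 30% is $270. Cost to patient: $345. OOP to date $1,658.
Claim 3 — $13,922: deductible already satisfied, so patient's share is 30% × $13,922 = $4,176.60. Cost to patient: $4,176.60. OOP to date $5,834.60.
Claim 4 — $13,790: deductible met; 30% of $13,790 = $4,137. OOP would hit $9,971.60 > $6,400, so the cap limits the patient to $6,400 − $5,834.60 = $565.40.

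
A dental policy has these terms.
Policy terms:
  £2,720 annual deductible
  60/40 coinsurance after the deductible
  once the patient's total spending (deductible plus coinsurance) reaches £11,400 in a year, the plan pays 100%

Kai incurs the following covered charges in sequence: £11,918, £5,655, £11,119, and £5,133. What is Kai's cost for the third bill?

Bill 1, £11,918: £2,720 finishes the deductible; £9,198 goes to coinsurance; coinsurance £9,198 × 40% = £3,679.20. Patient pays £6,399.20; OOP now £6,399.20.
Bill 2, £5,655: 40% coinsurance on £5,655 = £2,262. Patient owes £2,262 (running OOP £8,661.20).
Bill 3, £11,119: deductible already satisfied, so patient's share is 40% × £11,119 = £4,447.60. That would push OOP to £13,108.80, over the £11,400 cap, so patient pays £11,400 − £8,661.20 = £2,738.80.

£2,738.80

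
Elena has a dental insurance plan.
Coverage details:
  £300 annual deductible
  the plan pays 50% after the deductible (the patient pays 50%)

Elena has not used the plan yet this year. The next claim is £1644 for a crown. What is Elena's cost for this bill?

£972

The full £300 deductible is still open; £300 of this bill applies to it.
That leaves £1644 − £300 = £1344 for coinsurance.
Patient's 50% share of £1344 is £672.
So the patient owes £300 + £672 = £972.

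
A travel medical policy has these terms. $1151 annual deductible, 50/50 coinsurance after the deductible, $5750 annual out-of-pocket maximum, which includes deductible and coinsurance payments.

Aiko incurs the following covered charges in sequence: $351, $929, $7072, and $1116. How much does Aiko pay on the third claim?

Claim 1 ($351): fully absorbed by the deductible. Traveler owes $351 (running OOP $351).
Claim 2 ($929): $800 to deductible, leaving $129; 50% of $129 = $64.50. Cost to traveler: $864.50. OOP to date $1215.50.
Claim 3 ($7072): 50% coinsurance on $7072 = $3536. Cost to traveler: $3536. OOP to date $4751.50.

$3536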